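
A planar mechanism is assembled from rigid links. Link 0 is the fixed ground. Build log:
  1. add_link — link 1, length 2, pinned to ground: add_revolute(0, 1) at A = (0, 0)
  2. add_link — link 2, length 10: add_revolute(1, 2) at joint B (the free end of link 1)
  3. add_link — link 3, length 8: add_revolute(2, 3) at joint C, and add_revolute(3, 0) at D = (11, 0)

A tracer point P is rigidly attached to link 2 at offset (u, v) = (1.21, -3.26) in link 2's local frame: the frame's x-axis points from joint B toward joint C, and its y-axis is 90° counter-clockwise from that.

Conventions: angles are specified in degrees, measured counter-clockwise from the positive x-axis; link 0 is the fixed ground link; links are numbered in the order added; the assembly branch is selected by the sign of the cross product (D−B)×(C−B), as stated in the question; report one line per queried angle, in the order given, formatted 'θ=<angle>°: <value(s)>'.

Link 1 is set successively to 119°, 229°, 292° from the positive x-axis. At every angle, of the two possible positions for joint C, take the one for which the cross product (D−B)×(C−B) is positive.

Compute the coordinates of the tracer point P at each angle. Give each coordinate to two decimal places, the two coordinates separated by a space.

A=(0,0), D=(11.00,0)
θ=119°: B = A + 2.00·(cos119°, sin119°) = (-0.9696, 1.7492)
θ=119°: |BD| = 12.0968
θ=119°: circle(B,10.00) ∩ circle(D,8.00): a=7.5364, h=6.5729
θ=119°:   candidates: C₊=(7.4380,7.1633) cross=79.511; C₋=(5.5371,-5.8444) cross=-79.511
θ=119°:   branch + wants cross > 0 → take C=(7.4380,7.1633) (cross=79.511)
θ=119°: ex = (C−B)/|BC| = (0.8408,0.5414); ey = (-0.5414,0.8408)
θ=119°: P = B + 1.21·ex + -3.26·ey = (1.8127,-0.3366)
θ=229°: B = A + 2.00·(cos229°, sin229°) = (-1.3121, -1.5094)
θ=229°: |BD| = 12.4043
θ=229°: circle(B,10.00) ∩ circle(D,8.00): a=7.6533, h=6.4364
θ=229°:   candidates: C₊=(5.5010,5.8105) cross=79.839; C₋=(7.0675,-6.9667) cross=-79.839
θ=229°:   branch + wants cross > 0 → take C=(5.5010,5.8105) (cross=79.839)
θ=229°: ex = (C−B)/|BC| = (0.6813,0.7320); ey = (-0.7320,0.6813)
θ=229°: P = B + 1.21·ex + -3.26·ey = (1.8986,-2.8448)
θ=292°: B = A + 2.00·(cos292°, sin292°) = (0.7492, -1.8544)
θ=292°: |BD| = 10.4172
θ=292°: circle(B,10.00) ∩ circle(D,8.00): a=6.9365, h=7.2031
θ=292°:   candidates: C₊=(6.2927,6.4685) cross=75.036; C₋=(8.8572,-7.7077) cross=-75.036
θ=292°:   branch + wants cross > 0 → take C=(6.2927,6.4685) (cross=75.036)
θ=292°: ex = (C−B)/|BC| = (0.5543,0.8323); ey = (-0.8323,0.5543)
θ=292°: P = B + 1.21·ex + -3.26·ey = (4.1332,-2.6545)

θ=119°: 1.81 -0.34
θ=229°: 1.90 -2.84
θ=292°: 4.13 -2.65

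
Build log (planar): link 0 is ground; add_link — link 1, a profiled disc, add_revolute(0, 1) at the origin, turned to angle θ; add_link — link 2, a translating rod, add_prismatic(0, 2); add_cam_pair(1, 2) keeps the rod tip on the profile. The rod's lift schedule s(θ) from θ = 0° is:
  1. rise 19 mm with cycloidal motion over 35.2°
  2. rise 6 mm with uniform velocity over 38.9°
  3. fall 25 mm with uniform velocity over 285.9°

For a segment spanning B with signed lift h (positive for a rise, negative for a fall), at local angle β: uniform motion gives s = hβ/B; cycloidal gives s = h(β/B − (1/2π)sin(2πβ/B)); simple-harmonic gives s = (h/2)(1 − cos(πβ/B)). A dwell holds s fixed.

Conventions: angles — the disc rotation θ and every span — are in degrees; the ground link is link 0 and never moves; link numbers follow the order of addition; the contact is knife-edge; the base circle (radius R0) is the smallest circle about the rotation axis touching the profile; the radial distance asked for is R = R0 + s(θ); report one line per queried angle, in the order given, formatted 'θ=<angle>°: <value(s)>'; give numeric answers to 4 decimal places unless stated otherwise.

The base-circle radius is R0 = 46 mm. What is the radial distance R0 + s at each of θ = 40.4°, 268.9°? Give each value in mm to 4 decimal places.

seg 1 [0°–35.2°] cycloidal, h=19: full span → s += 19 → s = 19.0000
seg 2 [35.2°–74.1°] uniform, h=6: θ=40.4° here. β=5.2, B=38.9. 6·5.2/38.9 = 0.8021 → s = 19.8021
seg 2 [35.2°–74.1°] uniform, h=6: full span → s += 6 → s = 25.0000
seg 3 [74.1°–360°] uniform, h=-25: θ=268.9° here. β=194.8, B=285.9. -25·194.8/285.9 = -17.0339 → s = 7.9661
θ=40.4°: R = R0 + s = 46 + 19.8021 = 65.8021
θ=268.9°: R = R0 + s = 46 + 7.9661 = 53.9661

θ=40.4°: 65.8021
θ=268.9°: 53.9661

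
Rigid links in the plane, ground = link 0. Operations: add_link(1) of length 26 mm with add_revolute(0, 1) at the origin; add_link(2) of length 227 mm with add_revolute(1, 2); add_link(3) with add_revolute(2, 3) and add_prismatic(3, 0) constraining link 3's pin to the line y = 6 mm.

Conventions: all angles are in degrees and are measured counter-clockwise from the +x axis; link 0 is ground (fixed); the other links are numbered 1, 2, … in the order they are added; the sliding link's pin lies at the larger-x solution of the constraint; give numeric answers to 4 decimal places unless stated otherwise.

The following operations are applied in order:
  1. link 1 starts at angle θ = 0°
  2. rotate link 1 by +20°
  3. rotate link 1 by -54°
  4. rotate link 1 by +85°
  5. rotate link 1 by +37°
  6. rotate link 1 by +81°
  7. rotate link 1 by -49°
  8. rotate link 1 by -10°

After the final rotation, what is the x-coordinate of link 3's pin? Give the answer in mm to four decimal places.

geometry: r = 26 mm, L = 227 mm, e = 6 mm; θ starts at 0°
rotate link 1 by +20°: θ ← 0° +20° = 20°
rotate link 1 by -54°: θ ← 20° -54° = -34°
rotate link 1 by +85°: θ ← -34° +85° = 51°
rotate link 1 by +37°: θ ← 51° +37° = 88°
rotate link 1 by +81°: θ ← 88° +81° = 169°
rotate link 1 by -49°: θ ← 169° -49° = 120°
rotate link 1 by -10°: θ ← 120° -10° = 110°
crank pin P = (r cos θ, r sin θ) = (-8.892524, 24.432008)
h = r sin θ − e = 24.432008 − 6 = 18.432008
x = r cos θ + √(L² − h²) = -8.892524 + 226.250439 = 217.357915

217.3579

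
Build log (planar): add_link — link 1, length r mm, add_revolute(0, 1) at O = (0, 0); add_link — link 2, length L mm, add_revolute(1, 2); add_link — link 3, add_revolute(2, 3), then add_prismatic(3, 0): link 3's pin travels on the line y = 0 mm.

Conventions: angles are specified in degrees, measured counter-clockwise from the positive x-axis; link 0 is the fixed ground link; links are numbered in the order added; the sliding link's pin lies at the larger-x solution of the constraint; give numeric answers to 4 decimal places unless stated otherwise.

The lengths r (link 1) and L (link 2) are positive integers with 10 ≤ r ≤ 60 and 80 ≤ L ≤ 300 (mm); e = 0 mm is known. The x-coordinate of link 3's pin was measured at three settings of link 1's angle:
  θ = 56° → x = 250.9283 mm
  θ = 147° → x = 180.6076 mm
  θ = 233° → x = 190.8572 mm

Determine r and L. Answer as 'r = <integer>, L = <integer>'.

constraint per measurement: (x − r cos θ)² + (r sin θ − e)² = L²
subtracting the θ₁ and θ₂ equations cancels the r² and L² terms:
r = (x₁² − x₂²) / (2[(x₁cos θ₁ + e sin θ₁) − (x₂cos θ₂ + e sin θ₂)]) = 52.0000 → r = 52
L² = (x₁ − r cos θ₁)² + (r sin θ₁ − e)² = 51076.0100 → L = 226.0000 → L = 226
check at θ₃=233°: x = 190.8572 (printed 190.8572) ✓

r = 52, L = 226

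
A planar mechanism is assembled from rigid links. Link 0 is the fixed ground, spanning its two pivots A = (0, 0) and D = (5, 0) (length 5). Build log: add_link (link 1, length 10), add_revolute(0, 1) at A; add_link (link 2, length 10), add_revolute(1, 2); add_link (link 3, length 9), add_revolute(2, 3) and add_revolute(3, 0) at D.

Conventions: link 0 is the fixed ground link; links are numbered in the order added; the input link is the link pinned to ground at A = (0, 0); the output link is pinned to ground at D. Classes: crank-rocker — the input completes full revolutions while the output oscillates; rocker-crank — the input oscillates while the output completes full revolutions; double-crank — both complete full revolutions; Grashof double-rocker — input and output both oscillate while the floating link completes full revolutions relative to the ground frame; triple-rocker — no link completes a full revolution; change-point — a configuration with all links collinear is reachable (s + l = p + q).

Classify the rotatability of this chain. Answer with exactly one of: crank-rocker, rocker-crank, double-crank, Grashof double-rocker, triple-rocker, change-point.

lengths: ground=5, input=10, coupler=10, output=9
sorted: s=5 (shortest), l=10 (longest), p+q=19
s + l = 15 vs p + q = 19
s + l < p + q (Grashof) with shortest = ground link → double-crank

double-crank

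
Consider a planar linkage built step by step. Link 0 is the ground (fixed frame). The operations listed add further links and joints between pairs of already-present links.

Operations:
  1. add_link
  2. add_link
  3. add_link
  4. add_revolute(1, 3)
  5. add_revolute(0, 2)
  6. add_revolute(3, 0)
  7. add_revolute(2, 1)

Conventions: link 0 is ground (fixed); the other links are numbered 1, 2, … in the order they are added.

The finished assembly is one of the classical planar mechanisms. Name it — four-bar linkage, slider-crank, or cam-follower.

links: 4 (incl. ground); joints: 4 revolute, 0 prismatic, 0 higher (cam) pair, forming one closed loop
4 links in a single 4R loop → four-bar linkage

four-bar linkage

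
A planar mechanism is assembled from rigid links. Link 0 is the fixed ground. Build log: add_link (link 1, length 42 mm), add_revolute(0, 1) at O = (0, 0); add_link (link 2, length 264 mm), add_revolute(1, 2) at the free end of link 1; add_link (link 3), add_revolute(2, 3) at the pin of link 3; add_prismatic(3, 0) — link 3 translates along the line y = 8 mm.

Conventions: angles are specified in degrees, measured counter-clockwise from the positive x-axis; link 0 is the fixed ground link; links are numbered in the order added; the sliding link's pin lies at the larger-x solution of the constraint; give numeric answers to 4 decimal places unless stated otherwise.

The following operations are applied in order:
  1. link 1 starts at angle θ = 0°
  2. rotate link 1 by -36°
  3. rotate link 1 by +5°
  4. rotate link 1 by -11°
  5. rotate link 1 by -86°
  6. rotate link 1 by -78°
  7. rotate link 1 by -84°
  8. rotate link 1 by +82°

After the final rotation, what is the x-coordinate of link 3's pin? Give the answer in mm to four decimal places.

geometry: r = 42 mm, L = 264 mm, e = 8 mm; θ starts at 0°
rotate link 1 by -36°: θ ← 0° -36° = -36°
rotate link 1 by +5°: θ ← -36° +5° = -31°
rotate link 1 by -11°: θ ← -31° -11° = -42°
rotate link 1 by -86°: θ ← -42° -86° = -128°
rotate link 1 by -78°: θ ← -128° -78° = -206°
rotate link 1 by -84°: θ ← -206° -84° = -290°
rotate link 1 by +82°: θ ← -290° +82° = -208°
crank pin P = (r cos θ, r sin θ) = (-37.083799, 19.717806)
h = r sin θ − e = 19.717806 − 8 = 11.717806
x = r cos θ + √(L² − h²) = -37.083799 + 263.739821 = 226.656022

226.6560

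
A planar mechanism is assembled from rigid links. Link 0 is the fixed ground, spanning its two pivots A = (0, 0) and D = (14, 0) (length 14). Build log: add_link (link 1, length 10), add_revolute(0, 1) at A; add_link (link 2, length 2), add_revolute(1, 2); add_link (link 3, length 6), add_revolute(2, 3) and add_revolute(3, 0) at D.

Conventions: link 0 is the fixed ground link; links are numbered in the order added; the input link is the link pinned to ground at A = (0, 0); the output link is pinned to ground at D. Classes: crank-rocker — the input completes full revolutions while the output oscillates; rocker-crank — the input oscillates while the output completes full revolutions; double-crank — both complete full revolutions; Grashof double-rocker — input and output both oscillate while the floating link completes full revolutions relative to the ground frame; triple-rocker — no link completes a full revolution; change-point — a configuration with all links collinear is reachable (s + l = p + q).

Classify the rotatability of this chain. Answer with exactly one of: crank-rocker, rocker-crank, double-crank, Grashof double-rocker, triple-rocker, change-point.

lengths: ground=14, input=10, coupler=2, output=6
sorted: s=2 (shortest), l=14 (longest), p+q=16
s + l = 16 vs p + q = 16
s + l = p + q → change-point (collinear configuration reachable)

change-point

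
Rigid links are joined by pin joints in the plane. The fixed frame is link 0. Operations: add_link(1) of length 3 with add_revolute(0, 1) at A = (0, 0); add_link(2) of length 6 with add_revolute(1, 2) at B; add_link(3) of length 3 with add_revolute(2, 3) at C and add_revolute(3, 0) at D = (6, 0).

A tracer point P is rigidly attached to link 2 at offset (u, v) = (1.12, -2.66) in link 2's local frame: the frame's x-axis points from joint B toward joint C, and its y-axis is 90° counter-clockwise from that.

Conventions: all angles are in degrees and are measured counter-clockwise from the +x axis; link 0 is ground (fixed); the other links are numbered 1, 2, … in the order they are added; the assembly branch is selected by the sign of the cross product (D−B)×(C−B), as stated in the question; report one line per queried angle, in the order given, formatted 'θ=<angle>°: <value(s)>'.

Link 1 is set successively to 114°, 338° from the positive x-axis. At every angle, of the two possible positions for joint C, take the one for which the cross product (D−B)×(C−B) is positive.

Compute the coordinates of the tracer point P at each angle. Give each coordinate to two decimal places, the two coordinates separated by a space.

A=(0,0), D=(6.00,0)
θ=114°: B = A + 3.00·(cos114°, sin114°) = (-1.2202, 2.7406)
θ=114°: |BD| = 7.7229
θ=114°: circle(B,6.00) ∩ circle(D,3.00): a=5.6095, h=2.1292
θ=114°:   candidates: C₊=(4.7798,2.7406) cross=16.444; C₋=(3.2686,-1.2407) cross=-16.444
θ=114°:   branch + wants cross > 0 → take C=(4.7798,2.7406) (cross=16.444)
θ=114°: ex = (C−B)/|BC| = (1.0000,0.0000); ey = (-0.0000,1.0000)
θ=114°: P = B + 1.12·ex + -2.66·ey = (-0.1002,0.0806)
θ=338°: B = A + 3.00·(cos338°, sin338°) = (2.7816, -1.1238)
θ=338°: |BD| = 3.4090
θ=338°: circle(B,6.00) ∩ circle(D,3.00): a=5.6646, h=1.9780
θ=338°:   candidates: C₊=(7.4774,2.6110) cross=6.743; C₋=(8.7816,-1.1238) cross=-6.743
θ=338°:   branch + wants cross > 0 → take C=(7.4774,2.6110) (cross=6.743)
θ=338°: ex = (C−B)/|BC| = (0.7826,0.6225); ey = (-0.6225,0.7826)
θ=338°: P = B + 1.12·ex + -2.66·ey = (5.3139,-2.5085)

θ=114°: -0.10 0.08
θ=338°: 5.31 -2.51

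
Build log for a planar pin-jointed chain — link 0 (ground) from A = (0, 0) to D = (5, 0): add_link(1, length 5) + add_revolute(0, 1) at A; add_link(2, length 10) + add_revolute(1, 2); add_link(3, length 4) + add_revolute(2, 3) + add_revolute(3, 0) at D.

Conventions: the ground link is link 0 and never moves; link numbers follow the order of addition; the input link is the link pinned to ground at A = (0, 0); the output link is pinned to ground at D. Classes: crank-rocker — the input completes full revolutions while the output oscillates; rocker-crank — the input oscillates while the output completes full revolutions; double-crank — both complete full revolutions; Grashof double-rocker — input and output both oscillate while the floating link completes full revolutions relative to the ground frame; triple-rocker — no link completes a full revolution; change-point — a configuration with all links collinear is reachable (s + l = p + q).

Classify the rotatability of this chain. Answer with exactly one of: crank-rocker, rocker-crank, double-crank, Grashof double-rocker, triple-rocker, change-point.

lengths: ground=5, input=5, coupler=10, output=4
sorted: s=4 (shortest), l=10 (longest), p+q=10
s + l = 14 vs p + q = 10
s + l > p + q → non-Grashof → no link fully rotates → triple-rocker

triple-rocker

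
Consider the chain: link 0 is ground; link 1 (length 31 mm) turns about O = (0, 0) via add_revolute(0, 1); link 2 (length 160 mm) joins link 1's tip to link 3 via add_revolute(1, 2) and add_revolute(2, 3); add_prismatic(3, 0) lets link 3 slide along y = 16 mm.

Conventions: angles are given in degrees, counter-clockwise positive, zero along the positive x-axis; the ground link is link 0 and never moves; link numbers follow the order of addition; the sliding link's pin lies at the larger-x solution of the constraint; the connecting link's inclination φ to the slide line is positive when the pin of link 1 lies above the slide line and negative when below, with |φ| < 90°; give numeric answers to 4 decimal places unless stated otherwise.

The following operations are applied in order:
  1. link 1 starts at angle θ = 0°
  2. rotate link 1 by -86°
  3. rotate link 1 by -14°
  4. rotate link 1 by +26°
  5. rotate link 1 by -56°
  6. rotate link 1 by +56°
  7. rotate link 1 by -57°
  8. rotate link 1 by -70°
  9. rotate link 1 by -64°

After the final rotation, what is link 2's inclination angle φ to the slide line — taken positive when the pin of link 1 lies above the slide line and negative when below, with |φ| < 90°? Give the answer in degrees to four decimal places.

geometry: r = 31 mm, L = 160 mm, e = 16 mm; θ starts at 0°
rotate link 1 by -86°: θ ← 0° -86° = -86°
rotate link 1 by -14°: θ ← -86° -14° = -100°
rotate link 1 by +26°: θ ← -100° +26° = -74°
rotate link 1 by -56°: θ ← -74° -56° = -130°
rotate link 1 by +56°: θ ← -130° +56° = -74°
rotate link 1 by -57°: θ ← -74° -57° = -131°
rotate link 1 by -70°: θ ← -131° -70° = -201°
rotate link 1 by -64°: θ ← -201° -64° = -265°
h = r sin θ − e = 30.882036 − 16 = 14.882036
sin φ = h / L = 14.882036 / 160 = 0.09301272
φ = arcsin(0.09301272) = 5.336951°

5.3370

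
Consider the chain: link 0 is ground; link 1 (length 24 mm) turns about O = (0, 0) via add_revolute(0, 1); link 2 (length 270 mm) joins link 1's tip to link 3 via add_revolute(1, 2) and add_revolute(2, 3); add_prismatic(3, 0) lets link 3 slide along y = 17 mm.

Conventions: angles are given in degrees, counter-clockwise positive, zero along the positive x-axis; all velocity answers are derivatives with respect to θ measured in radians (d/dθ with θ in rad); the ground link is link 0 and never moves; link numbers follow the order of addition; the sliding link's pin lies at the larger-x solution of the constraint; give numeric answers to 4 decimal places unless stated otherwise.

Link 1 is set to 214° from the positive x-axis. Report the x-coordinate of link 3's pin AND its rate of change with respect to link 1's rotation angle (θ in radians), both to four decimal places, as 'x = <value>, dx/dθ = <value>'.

geometry: r = 24 mm, L = 270 mm, e = 17 mm
crank pin P = (r cos θ, r sin θ) = (-19.896902, -13.420630)
h = r sin θ − e = -13.420630 − 17 = -30.420630
x = r cos θ + √(L² − h²) = -19.896902 + 268.280796 = 248.383894
dx/dθ = −r sin θ − h·r cos θ/√(L² − h²) (θ in radians; h = -30.420630) = 11.164500

x = 248.3839, dx/dθ = 11.1645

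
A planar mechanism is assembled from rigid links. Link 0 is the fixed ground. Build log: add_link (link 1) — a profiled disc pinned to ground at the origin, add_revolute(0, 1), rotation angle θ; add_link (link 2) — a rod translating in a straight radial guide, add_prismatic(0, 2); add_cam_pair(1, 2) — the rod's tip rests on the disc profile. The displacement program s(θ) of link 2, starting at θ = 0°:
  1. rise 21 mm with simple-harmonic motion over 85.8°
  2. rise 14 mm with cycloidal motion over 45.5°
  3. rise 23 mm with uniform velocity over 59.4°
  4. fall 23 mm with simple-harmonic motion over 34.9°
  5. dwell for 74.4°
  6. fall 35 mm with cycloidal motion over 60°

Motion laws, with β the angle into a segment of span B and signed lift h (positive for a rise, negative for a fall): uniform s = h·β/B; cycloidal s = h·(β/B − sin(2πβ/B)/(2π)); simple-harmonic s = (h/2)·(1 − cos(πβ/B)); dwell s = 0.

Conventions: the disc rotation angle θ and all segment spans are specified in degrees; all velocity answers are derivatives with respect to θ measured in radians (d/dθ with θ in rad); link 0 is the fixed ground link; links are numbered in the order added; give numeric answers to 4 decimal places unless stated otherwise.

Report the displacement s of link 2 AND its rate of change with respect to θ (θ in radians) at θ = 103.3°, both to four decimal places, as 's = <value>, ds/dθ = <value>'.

seg 1 [0°–85.8°] simple-harmonic, h=21: full span → s += 21 → s = 21.0000
seg 2 [85.8°–131.3°] cycloidal, h=14: θ=103.3° here. β=17.5, B=45.5. 14·(0.3846 − sin(2π·0.3846)/(2π)) = 3.9071 → s = 24.9071
velocity in seg [85.8°–131.3°] (cycloidal), θ in radians: β = 17.5° = 0.3054 rad, B = 45.5° = 0.7941 rad; ds/dθ = (h/B)(1 − cos(2πβ/B)) = (14/0.7941)(1 − cos(2π·0.3846)) = 30.825319 mm/rad

s = 24.9071, ds/dθ = 30.8253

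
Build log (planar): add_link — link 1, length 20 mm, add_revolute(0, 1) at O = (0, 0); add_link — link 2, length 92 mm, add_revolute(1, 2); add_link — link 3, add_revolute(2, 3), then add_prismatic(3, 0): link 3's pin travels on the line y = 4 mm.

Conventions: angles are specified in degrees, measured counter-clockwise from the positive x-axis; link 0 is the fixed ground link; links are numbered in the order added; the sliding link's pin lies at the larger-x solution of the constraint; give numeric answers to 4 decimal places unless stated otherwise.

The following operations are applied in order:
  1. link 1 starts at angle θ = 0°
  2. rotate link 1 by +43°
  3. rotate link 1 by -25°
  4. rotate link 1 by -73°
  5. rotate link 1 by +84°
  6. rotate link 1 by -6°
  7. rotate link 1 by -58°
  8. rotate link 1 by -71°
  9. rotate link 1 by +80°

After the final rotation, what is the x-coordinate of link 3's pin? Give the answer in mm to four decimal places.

geometry: r = 20 mm, L = 92 mm, e = 4 mm; θ starts at 0°
rotate link 1 by +43°: θ ← 0° +43° = 43°
rotate link 1 by -25°: θ ← 43° -25° = 18°
rotate link 1 by -73°: θ ← 18° -73° = -55°
rotate link 1 by +84°: θ ← -55° +84° = 29°
rotate link 1 by -6°: θ ← 29° -6° = 23°
rotate link 1 by -58°: θ ← 23° -58° = -35°
rotate link 1 by -71°: θ ← -35° -71° = -106°
rotate link 1 by +80°: θ ← -106° +80° = -26°
crank pin P = (r cos θ, r sin θ) = (17.975881, -8.767423)
h = r sin θ − e = -8.767423 − 4 = -12.767423
x = r cos θ + √(L² − h²) = 17.975881 + 91.109785 = 109.085666

109.0857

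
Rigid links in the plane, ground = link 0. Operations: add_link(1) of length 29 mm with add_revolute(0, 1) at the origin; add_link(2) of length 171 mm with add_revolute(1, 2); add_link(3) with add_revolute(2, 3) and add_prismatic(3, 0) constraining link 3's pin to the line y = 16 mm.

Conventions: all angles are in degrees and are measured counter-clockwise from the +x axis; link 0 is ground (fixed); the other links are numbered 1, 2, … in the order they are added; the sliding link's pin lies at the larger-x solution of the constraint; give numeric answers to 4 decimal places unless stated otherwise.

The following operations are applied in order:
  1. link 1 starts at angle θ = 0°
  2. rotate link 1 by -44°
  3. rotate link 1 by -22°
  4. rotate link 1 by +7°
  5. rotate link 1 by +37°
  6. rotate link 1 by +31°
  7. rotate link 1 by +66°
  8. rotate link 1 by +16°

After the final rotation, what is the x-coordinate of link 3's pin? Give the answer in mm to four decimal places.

geometry: r = 29 mm, L = 171 mm, e = 16 mm; θ starts at 0°
rotate link 1 by -44°: θ ← 0° -44° = -44°
rotate link 1 by -22°: θ ← -44° -22° = -66°
rotate link 1 by +7°: θ ← -66° +7° = -59°
rotate link 1 by +37°: θ ← -59° +37° = -22°
rotate link 1 by +31°: θ ← -22° +31° = 9°
rotate link 1 by +66°: θ ← 9° +66° = 75°
rotate link 1 by +16°: θ ← 75° +16° = 91°
crank pin P = (r cos θ, r sin θ) = (-0.506120, 28.995583)
h = r sin θ − e = 28.995583 − 16 = 12.995583
x = r cos θ + √(L² − h²) = -0.506120 + 170.505469 = 169.999349

169.9993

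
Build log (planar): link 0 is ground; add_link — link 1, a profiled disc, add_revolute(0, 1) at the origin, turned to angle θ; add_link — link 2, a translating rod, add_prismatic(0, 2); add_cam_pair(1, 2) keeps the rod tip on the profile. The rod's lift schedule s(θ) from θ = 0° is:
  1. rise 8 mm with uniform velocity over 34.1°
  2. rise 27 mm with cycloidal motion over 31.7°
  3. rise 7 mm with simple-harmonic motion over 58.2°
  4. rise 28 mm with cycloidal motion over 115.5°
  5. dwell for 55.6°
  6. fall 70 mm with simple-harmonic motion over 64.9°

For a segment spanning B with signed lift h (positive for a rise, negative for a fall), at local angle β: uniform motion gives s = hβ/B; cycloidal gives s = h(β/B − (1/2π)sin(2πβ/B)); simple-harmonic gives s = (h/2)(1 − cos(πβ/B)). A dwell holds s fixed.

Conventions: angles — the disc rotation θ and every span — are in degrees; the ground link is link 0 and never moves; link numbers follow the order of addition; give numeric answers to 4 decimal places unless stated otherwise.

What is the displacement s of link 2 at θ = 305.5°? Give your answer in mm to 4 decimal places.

seg 1 [0°–34.1°] uniform, h=8: full span → s += 8 → s = 8.0000
seg 2 [34.1°–65.8°] cycloidal, h=27: full span → s += 27 → s = 35.0000
seg 3 [65.8°–124°] simple-harmonic, h=7: full span → s += 7 → s = 42.0000
seg 4 [124°–239.5°] cycloidal, h=28: full span → s += 28 → s = 70.0000
seg 5 [239.5°–295.1°] dwell: s stays 70.0000
seg 6 [295.1°–360°] simple-harmonic, h=-70: θ=305.5° here. β=10.4, B=64.9. -70/2·(1 − cos(π·0.1602)) = -4.3423 → s = 65.6577

65.6577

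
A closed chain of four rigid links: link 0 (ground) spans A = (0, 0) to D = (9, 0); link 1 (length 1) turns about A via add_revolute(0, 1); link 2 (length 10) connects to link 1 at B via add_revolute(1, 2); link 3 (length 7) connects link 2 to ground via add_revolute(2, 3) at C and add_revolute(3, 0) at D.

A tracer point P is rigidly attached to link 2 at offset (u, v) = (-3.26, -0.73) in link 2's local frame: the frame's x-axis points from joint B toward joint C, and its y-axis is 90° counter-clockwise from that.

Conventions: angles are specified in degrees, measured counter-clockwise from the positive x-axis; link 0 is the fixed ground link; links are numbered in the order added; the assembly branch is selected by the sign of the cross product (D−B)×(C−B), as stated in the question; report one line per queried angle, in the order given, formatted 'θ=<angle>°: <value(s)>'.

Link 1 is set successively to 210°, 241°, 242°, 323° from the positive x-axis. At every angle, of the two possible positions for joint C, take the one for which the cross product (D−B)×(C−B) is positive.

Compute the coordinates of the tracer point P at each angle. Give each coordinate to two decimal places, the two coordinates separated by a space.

A=(0,0), D=(9.00,0)
θ=210°: B = A + 1.00·(cos210°, sin210°) = (-0.8660, -0.5000)
θ=210°: |BD| = 9.8787
θ=210°: circle(B,10.00) ∩ circle(D,7.00): a=7.5207, h=6.5909
θ=210°:   candidates: C₊=(6.3114,6.4631) cross=65.109; C₋=(6.9786,-6.7018) cross=-65.109
θ=210°:   branch + wants cross > 0 → take C=(6.3114,6.4631) (cross=65.109)
θ=210°: ex = (C−B)/|BC| = (0.7177,0.6963); ey = (-0.6963,0.7177)
θ=210°: P = B + -3.26·ex + -0.73·ey = (-2.6976,-3.2939)
θ=241°: B = A + 1.00·(cos241°, sin241°) = (-0.4848, -0.8746)
θ=241°: |BD| = 9.5250
θ=241°: circle(B,10.00) ∩ circle(D,7.00): a=7.4397, h=6.6822
θ=241°:   candidates: C₊=(6.3099,6.4624) cross=63.648; C₋=(7.5370,-6.8454) cross=-63.648
θ=241°:   branch + wants cross > 0 → take C=(6.3099,6.4624) (cross=63.648)
θ=241°: ex = (C−B)/|BC| = (0.6795,0.7337); ey = (-0.7337,0.6795)
θ=241°: P = B + -3.26·ex + -0.73·ey = (-2.1643,-3.7625)
θ=242°: B = A + 1.00·(cos242°, sin242°) = (-0.4695, -0.8829)
θ=242°: |BD| = 9.5105
θ=242°: circle(B,10.00) ∩ circle(D,7.00): a=7.4365, h=6.6857
θ=242°:   candidates: C₊=(6.3142,6.4643) cross=63.585; C₋=(7.5556,-6.8494) cross=-63.585
θ=242°:   branch + wants cross > 0 → take C=(6.3142,6.4643) (cross=63.585)
θ=242°: ex = (C−B)/|BC| = (0.6784,0.7347); ey = (-0.7347,0.6784)
θ=242°: P = B + -3.26·ex + -0.73·ey = (-2.1446,-3.7733)
θ=323°: B = A + 1.00·(cos323°, sin323°) = (0.7986, -0.6018)
θ=323°: |BD| = 8.2234
θ=323°: circle(B,10.00) ∩ circle(D,7.00): a=7.2126, h=6.9266
θ=323°:   candidates: C₊=(7.4850,6.8341) cross=56.961; C₋=(8.4988,-6.9820) cross=-56.961
θ=323°:   branch + wants cross > 0 → take C=(7.4850,6.8341) (cross=56.961)
θ=323°: ex = (C−B)/|BC| = (0.6686,0.7436); ey = (-0.7436,0.6686)
θ=323°: P = B + -3.26·ex + -0.73·ey = (-0.8383,-3.5140)

θ=210°: -2.70 -3.29
θ=241°: -2.16 -3.76
θ=242°: -2.14 -3.77
θ=323°: -0.84 -3.51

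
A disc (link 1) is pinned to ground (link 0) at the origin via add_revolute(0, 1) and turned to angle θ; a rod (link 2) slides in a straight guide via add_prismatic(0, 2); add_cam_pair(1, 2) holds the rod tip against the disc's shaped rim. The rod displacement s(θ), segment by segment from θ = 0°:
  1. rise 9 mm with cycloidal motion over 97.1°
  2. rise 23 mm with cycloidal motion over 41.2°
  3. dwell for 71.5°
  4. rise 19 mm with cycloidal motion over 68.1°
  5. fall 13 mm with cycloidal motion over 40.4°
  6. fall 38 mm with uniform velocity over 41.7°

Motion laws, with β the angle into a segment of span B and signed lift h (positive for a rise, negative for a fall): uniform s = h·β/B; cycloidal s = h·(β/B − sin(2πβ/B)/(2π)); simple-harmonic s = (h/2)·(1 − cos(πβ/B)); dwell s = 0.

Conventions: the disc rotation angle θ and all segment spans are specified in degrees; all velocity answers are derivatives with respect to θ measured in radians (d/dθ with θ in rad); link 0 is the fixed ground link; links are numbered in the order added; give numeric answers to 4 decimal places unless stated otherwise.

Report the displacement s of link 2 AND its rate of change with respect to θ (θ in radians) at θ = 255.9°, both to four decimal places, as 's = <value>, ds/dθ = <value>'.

segment 1 (0° to 97.1°, cycloidal, h = 9) is passed completely: s = 0.0000 + (9) = 9.0000
segment 2 (97.1° to 138.3°, cycloidal, h = 23) is passed completely: s = 9.0000 + (23) = 32.0000
segment 3 (138.3° to 209.8°, dwell): s unchanged at 32.0000
θ = 255.9° falls in segment 4 (209.8° to 277.9°, cycloidal, h = 19): β = 255.9 − 209.8 = 46.1°, B = 68.1°; Δs = 19·(0.6769 − sin(2π·0.6769)/(2π)) = 15.5729; s = 32.0000 + 15.5729 = 47.5729
velocity in seg [209.8°–277.9°] (cycloidal), θ in radians: β = 46.1° = 0.8046 rad, B = 68.1° = 1.1886 rad; ds/dθ = (h/B)(1 − cos(2πβ/B)) = (19/1.1886)(1 − cos(2π·0.6769)) = 23.068258 mm/rad

s = 47.5729, ds/dθ = 23.0683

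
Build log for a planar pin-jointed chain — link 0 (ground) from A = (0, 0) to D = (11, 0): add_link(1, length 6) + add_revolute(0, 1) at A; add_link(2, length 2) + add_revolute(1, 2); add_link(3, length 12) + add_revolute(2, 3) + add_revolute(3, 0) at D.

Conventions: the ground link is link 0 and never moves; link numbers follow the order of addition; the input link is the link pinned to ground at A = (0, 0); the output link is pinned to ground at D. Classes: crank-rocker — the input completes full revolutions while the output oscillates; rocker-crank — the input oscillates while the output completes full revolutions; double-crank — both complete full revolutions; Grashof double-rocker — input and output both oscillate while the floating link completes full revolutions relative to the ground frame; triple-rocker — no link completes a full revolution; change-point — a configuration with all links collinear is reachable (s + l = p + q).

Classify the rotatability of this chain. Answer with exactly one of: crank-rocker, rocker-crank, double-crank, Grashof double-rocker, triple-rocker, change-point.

lengths: ground=11, input=6, coupler=2, output=12
sorted: s=2 (shortest), l=12 (longest), p+q=17
s + l = 14 vs p + q = 17
s + l < p + q (Grashof) with shortest = coupler link → Grashof double-rocker

Grashof double-rocker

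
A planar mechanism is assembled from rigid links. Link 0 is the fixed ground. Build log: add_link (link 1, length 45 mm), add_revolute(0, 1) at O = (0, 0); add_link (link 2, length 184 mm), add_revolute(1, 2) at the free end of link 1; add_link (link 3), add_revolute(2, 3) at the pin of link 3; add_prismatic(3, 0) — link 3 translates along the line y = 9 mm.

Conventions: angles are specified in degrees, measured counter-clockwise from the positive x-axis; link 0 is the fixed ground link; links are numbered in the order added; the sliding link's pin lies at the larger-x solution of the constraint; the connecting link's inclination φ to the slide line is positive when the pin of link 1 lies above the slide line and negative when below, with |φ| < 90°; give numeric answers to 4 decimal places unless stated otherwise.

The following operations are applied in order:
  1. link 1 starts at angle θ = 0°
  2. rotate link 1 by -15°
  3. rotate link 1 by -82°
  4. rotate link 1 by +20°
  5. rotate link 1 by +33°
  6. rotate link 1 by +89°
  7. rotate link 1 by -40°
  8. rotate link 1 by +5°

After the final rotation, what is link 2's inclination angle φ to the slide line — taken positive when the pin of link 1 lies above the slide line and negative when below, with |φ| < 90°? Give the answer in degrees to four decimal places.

geometry: r = 45 mm, L = 184 mm, e = 9 mm; θ starts at 0°
rotate link 1 by -15°: θ ← 0° -15° = -15°
rotate link 1 by -82°: θ ← -15° -82° = -97°
rotate link 1 by +20°: θ ← -97° +20° = -77°
rotate link 1 by +33°: θ ← -77° +33° = -44°
rotate link 1 by +89°: θ ← -44° +89° = 45°
rotate link 1 by -40°: θ ← 45° -40° = 5°
rotate link 1 by +5°: θ ← 5° +5° = 10°
h = r sin θ − e = 7.814168 − 9 = -1.185832
sin φ = h / L = -1.185832 / 184 = -0.00644474
φ = arcsin(-0.00644474) = -0.369259°

-0.3693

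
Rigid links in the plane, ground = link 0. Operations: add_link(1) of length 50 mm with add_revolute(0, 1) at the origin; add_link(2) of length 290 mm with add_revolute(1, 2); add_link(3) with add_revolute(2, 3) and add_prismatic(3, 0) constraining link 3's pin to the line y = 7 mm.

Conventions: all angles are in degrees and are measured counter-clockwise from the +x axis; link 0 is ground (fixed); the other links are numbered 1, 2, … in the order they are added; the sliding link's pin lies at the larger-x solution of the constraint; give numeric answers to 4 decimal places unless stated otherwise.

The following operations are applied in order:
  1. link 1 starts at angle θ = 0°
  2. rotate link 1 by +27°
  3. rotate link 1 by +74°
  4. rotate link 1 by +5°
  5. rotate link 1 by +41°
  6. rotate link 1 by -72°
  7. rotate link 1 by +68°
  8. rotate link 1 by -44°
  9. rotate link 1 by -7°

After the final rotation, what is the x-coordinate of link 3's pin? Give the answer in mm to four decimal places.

geometry: r = 50 mm, L = 290 mm, e = 7 mm; θ starts at 0°
rotate link 1 by +27°: θ ← 0° +27° = 27°
rotate link 1 by +74°: θ ← 27° +74° = 101°
rotate link 1 by +5°: θ ← 101° +5° = 106°
rotate link 1 by +41°: θ ← 106° +41° = 147°
rotate link 1 by -72°: θ ← 147° -72° = 75°
rotate link 1 by +68°: θ ← 75° +68° = 143°
rotate link 1 by -44°: θ ← 143° -44° = 99°
rotate link 1 by -7°: θ ← 99° -7° = 92°
crank pin P = (r cos θ, r sin θ) = (-1.744975, 49.969541)
h = r sin θ − e = 49.969541 − 7 = 42.969541
x = r cos θ + √(L² − h²) = -1.744975 + 286.798917 = 285.053942

285.0539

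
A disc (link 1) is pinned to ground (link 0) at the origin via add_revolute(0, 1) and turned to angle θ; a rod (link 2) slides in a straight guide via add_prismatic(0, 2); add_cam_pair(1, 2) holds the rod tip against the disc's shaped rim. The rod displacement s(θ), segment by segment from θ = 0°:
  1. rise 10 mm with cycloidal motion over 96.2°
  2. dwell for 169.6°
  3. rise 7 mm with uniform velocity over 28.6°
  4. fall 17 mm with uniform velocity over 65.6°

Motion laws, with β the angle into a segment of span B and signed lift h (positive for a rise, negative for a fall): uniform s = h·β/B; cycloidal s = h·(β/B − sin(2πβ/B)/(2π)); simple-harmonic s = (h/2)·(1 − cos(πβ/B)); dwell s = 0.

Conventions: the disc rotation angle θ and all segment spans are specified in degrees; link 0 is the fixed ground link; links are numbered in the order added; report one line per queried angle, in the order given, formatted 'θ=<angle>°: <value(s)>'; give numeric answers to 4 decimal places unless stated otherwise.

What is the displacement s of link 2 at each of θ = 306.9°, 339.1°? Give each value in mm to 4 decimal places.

segment 1 (0° to 96.2°, cycloidal, h = 10) is passed completely: s = 0.0000 + (10) = 10.0000
segment 2 (96.2° to 265.8°, dwell): s unchanged at 10.0000
segment 3 (265.8° to 294.4°, uniform, h = 7) is passed completely: s = 10.0000 + (7) = 17.0000
θ = 306.9° falls in segment 4 (294.4° to 360°, uniform, h = -17): β = 306.9 − 294.4 = 12.5°, B = 65.6°; Δs = -17·12.5/65.6 = -3.2393; s = 17.0000 − 3.2393 = 13.7607
θ = 339.1° falls in segment 4 (294.4° to 360°, uniform, h = -17): β = 339.1 − 294.4 = 44.7°, B = 65.6°; Δs = -17·44.7/65.6 = -11.5838; s = 17.0000 − 11.5838 = 5.4162

θ=306.9°: 13.7607
θ=339.1°: 5.4162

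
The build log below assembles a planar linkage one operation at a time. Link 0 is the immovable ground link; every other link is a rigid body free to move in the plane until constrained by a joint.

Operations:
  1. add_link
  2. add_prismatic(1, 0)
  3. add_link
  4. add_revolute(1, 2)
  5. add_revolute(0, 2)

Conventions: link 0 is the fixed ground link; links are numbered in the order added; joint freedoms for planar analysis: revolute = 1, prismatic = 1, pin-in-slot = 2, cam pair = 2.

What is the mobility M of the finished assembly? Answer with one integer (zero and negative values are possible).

L=1 J1=0 J2=0
add link → L=2 J1=0 J2=0
P@1,0 dof=1 J1 → L=2 J1=1 J2=0
add link → L=3 J1=1 J2=0
R@1,2 dof=1 J1 → L=3 J1=2 J2=0
R@0,2 dof=1 J1 → L=3 J1=3 J2=0
M=3(L−1)−2J1−J2=3·2−2·3−0=0

M = 0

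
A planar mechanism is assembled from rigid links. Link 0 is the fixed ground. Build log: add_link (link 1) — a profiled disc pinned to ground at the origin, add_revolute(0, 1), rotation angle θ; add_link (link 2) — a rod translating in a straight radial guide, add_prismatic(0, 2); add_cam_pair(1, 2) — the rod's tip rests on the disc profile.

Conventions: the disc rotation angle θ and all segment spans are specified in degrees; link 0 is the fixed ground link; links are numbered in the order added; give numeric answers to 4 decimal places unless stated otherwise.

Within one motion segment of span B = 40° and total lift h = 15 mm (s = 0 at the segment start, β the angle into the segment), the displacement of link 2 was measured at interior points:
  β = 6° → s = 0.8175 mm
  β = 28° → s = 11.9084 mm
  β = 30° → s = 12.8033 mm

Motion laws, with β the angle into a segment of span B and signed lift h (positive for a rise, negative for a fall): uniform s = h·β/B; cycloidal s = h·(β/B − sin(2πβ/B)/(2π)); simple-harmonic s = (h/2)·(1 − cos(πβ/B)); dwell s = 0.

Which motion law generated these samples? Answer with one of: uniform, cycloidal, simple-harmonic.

candidates at β/B = r: uniform s = h·r (linear in β); cycloidal s = h·(r − sin(2πr)/(2π)); simple-harmonic s = (h/2)(1 − cos(πr))
β=6°: printed 0.8175 | uniform 2.2500, cycloidal 0.3186, simple-harmonic 0.8175
β=28°: printed 11.9084 | uniform 10.5000, cycloidal 12.7705, simple-harmonic 11.9084
β=30°: printed 12.8033 | uniform 11.2500, cycloidal 13.6373, simple-harmonic 12.8033
only one law matches every sample → simple-harmonic

simple-harmonic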